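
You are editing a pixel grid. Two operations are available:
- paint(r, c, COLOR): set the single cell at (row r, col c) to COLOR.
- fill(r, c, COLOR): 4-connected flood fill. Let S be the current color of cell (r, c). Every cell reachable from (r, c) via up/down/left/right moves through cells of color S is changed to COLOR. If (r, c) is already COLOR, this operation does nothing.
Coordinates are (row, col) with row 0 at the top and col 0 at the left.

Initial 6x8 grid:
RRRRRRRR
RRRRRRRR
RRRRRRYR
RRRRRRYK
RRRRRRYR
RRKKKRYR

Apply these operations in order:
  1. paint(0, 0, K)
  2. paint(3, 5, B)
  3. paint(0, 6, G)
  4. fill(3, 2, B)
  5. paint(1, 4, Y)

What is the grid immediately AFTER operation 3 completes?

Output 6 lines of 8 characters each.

Answer: KRRRRRGR
RRRRRRRR
RRRRRRYR
RRRRRBYK
RRRRRRYR
RRKKKRYR

Derivation:
After op 1 paint(0,0,K):
KRRRRRRR
RRRRRRRR
RRRRRRYR
RRRRRRYK
RRRRRRYR
RRKKKRYR
After op 2 paint(3,5,B):
KRRRRRRR
RRRRRRRR
RRRRRRYR
RRRRRBYK
RRRRRRYR
RRKKKRYR
After op 3 paint(0,6,G):
KRRRRRGR
RRRRRRRR
RRRRRRYR
RRRRRBYK
RRRRRRYR
RRKKKRYR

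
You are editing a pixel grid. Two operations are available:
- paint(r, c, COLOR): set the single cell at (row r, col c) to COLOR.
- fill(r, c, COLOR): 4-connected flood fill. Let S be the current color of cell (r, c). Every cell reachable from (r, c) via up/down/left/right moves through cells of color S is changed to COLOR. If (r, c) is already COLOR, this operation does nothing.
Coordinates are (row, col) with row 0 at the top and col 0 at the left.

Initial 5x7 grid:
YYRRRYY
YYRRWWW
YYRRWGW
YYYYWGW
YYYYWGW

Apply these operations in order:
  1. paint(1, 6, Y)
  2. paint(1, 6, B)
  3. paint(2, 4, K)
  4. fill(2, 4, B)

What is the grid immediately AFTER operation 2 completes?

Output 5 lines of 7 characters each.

Answer: YYRRRYY
YYRRWWB
YYRRWGW
YYYYWGW
YYYYWGW

Derivation:
After op 1 paint(1,6,Y):
YYRRRYY
YYRRWWY
YYRRWGW
YYYYWGW
YYYYWGW
After op 2 paint(1,6,B):
YYRRRYY
YYRRWWB
YYRRWGW
YYYYWGW
YYYYWGW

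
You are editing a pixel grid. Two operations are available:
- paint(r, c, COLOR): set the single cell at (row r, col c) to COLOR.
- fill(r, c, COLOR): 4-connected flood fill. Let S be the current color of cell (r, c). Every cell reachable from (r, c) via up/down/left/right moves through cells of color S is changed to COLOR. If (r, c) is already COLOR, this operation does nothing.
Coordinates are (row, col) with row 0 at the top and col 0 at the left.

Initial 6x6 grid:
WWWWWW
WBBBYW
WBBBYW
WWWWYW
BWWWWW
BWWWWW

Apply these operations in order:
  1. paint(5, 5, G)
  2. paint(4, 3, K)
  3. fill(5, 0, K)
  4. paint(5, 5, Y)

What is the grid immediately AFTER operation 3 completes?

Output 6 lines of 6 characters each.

After op 1 paint(5,5,G):
WWWWWW
WBBBYW
WBBBYW
WWWWYW
BWWWWW
BWWWWG
After op 2 paint(4,3,K):
WWWWWW
WBBBYW
WBBBYW
WWWWYW
BWWKWW
BWWWWG
After op 3 fill(5,0,K) [2 cells changed]:
WWWWWW
WBBBYW
WBBBYW
WWWWYW
KWWKWW
KWWWWG

Answer: WWWWWW
WBBBYW
WBBBYW
WWWWYW
KWWKWW
KWWWWG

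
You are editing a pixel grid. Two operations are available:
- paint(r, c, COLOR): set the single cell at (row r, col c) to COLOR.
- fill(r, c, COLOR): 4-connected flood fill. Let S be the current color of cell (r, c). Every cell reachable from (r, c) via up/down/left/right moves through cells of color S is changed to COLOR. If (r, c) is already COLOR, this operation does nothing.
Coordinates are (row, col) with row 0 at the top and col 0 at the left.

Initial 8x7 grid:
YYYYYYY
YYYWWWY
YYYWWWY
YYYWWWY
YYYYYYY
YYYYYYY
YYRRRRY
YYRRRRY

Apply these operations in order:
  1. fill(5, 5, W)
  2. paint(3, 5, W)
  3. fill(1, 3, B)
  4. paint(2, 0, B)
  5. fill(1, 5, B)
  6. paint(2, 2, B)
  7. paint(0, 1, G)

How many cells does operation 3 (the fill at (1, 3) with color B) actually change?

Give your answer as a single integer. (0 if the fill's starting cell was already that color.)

Answer: 48

Derivation:
After op 1 fill(5,5,W) [39 cells changed]:
WWWWWWW
WWWWWWW
WWWWWWW
WWWWWWW
WWWWWWW
WWWWWWW
WWRRRRW
WWRRRRW
After op 2 paint(3,5,W):
WWWWWWW
WWWWWWW
WWWWWWW
WWWWWWW
WWWWWWW
WWWWWWW
WWRRRRW
WWRRRRW
After op 3 fill(1,3,B) [48 cells changed]:
BBBBBBB
BBBBBBB
BBBBBBB
BBBBBBB
BBBBBBB
BBBBBBB
BBRRRRB
BBRRRRB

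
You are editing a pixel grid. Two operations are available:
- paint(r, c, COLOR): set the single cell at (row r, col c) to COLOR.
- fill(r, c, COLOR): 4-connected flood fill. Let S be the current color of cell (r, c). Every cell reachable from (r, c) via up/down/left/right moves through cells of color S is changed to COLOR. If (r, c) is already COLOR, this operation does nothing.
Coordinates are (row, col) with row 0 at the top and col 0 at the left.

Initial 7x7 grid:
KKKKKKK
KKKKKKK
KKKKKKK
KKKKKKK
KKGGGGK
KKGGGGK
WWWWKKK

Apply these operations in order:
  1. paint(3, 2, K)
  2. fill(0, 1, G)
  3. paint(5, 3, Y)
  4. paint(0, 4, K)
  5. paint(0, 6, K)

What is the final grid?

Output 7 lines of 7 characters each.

After op 1 paint(3,2,K):
KKKKKKK
KKKKKKK
KKKKKKK
KKKKKKK
KKGGGGK
KKGGGGK
WWWWKKK
After op 2 fill(0,1,G) [37 cells changed]:
GGGGGGG
GGGGGGG
GGGGGGG
GGGGGGG
GGGGGGG
GGGGGGG
WWWWGGG
After op 3 paint(5,3,Y):
GGGGGGG
GGGGGGG
GGGGGGG
GGGGGGG
GGGGGGG
GGGYGGG
WWWWGGG
After op 4 paint(0,4,K):
GGGGKGG
GGGGGGG
GGGGGGG
GGGGGGG
GGGGGGG
GGGYGGG
WWWWGGG
After op 5 paint(0,6,K):
GGGGKGK
GGGGGGG
GGGGGGG
GGGGGGG
GGGGGGG
GGGYGGG
WWWWGGG

Answer: GGGGKGK
GGGGGGG
GGGGGGG
GGGGGGG
GGGGGGG
GGGYGGG
WWWWGGG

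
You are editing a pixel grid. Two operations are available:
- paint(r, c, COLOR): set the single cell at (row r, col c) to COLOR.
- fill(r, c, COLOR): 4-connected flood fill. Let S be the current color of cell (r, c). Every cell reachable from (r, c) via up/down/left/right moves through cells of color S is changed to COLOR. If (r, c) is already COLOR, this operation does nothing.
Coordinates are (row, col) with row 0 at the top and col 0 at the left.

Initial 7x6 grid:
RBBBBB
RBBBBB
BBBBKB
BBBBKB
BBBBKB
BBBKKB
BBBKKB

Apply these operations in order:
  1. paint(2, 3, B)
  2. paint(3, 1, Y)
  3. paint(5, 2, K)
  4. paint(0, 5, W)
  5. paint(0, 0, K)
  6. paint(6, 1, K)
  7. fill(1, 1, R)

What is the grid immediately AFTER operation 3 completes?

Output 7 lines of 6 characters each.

Answer: RBBBBB
RBBBBB
BBBBKB
BYBBKB
BBBBKB
BBKKKB
BBBKKB

Derivation:
After op 1 paint(2,3,B):
RBBBBB
RBBBBB
BBBBKB
BBBBKB
BBBBKB
BBBKKB
BBBKKB
After op 2 paint(3,1,Y):
RBBBBB
RBBBBB
BBBBKB
BYBBKB
BBBBKB
BBBKKB
BBBKKB
After op 3 paint(5,2,K):
RBBBBB
RBBBBB
BBBBKB
BYBBKB
BBBBKB
BBKKKB
BBBKKB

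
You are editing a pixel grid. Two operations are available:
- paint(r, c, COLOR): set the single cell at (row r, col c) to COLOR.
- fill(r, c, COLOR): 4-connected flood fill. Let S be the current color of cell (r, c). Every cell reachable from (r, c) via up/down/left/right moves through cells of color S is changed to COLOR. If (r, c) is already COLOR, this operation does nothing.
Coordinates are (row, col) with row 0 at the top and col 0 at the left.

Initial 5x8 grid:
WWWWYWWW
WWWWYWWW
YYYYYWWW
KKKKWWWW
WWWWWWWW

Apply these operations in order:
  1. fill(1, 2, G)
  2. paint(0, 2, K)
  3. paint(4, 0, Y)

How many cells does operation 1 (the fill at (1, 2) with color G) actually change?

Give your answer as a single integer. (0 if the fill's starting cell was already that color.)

After op 1 fill(1,2,G) [8 cells changed]:
GGGGYWWW
GGGGYWWW
YYYYYWWW
KKKKWWWW
WWWWWWWW

Answer: 8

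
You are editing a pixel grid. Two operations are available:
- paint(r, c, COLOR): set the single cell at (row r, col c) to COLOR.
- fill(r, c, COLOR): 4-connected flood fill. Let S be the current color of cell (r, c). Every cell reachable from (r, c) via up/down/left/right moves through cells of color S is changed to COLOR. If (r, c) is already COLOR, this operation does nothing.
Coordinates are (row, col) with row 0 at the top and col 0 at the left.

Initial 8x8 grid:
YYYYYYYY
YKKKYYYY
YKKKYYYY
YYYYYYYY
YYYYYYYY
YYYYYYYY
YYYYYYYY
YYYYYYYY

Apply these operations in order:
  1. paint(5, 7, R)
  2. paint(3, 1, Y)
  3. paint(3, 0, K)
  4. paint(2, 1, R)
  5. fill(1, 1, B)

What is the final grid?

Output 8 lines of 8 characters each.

After op 1 paint(5,7,R):
YYYYYYYY
YKKKYYYY
YKKKYYYY
YYYYYYYY
YYYYYYYY
YYYYYYYR
YYYYYYYY
YYYYYYYY
After op 2 paint(3,1,Y):
YYYYYYYY
YKKKYYYY
YKKKYYYY
YYYYYYYY
YYYYYYYY
YYYYYYYR
YYYYYYYY
YYYYYYYY
After op 3 paint(3,0,K):
YYYYYYYY
YKKKYYYY
YKKKYYYY
KYYYYYYY
YYYYYYYY
YYYYYYYR
YYYYYYYY
YYYYYYYY
After op 4 paint(2,1,R):
YYYYYYYY
YKKKYYYY
YRKKYYYY
KYYYYYYY
YYYYYYYY
YYYYYYYR
YYYYYYYY
YYYYYYYY
After op 5 fill(1,1,B) [5 cells changed]:
YYYYYYYY
YBBBYYYY
YRBBYYYY
KYYYYYYY
YYYYYYYY
YYYYYYYR
YYYYYYYY
YYYYYYYY

Answer: YYYYYYYY
YBBBYYYY
YRBBYYYY
KYYYYYYY
YYYYYYYY
YYYYYYYR
YYYYYYYY
YYYYYYYY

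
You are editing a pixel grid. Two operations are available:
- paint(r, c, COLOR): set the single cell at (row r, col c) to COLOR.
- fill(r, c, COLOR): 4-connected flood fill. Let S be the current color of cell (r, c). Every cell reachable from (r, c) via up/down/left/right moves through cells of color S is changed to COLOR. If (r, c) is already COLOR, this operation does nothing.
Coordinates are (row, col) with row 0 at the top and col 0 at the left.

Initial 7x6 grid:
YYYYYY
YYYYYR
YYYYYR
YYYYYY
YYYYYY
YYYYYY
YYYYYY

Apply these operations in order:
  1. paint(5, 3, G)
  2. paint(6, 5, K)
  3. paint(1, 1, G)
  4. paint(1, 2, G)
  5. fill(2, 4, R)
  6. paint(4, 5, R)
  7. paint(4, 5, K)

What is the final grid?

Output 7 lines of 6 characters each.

Answer: RRRRRR
RGGRRR
RRRRRR
RRRRRR
RRRRRK
RRRGRR
RRRRRK

Derivation:
After op 1 paint(5,3,G):
YYYYYY
YYYYYR
YYYYYR
YYYYYY
YYYYYY
YYYGYY
YYYYYY
After op 2 paint(6,5,K):
YYYYYY
YYYYYR
YYYYYR
YYYYYY
YYYYYY
YYYGYY
YYYYYK
After op 3 paint(1,1,G):
YYYYYY
YGYYYR
YYYYYR
YYYYYY
YYYYYY
YYYGYY
YYYYYK
After op 4 paint(1,2,G):
YYYYYY
YGGYYR
YYYYYR
YYYYYY
YYYYYY
YYYGYY
YYYYYK
After op 5 fill(2,4,R) [36 cells changed]:
RRRRRR
RGGRRR
RRRRRR
RRRRRR
RRRRRR
RRRGRR
RRRRRK
After op 6 paint(4,5,R):
RRRRRR
RGGRRR
RRRRRR
RRRRRR
RRRRRR
RRRGRR
RRRRRK
After op 7 paint(4,5,K):
RRRRRR
RGGRRR
RRRRRR
RRRRRR
RRRRRK
RRRGRR
RRRRRK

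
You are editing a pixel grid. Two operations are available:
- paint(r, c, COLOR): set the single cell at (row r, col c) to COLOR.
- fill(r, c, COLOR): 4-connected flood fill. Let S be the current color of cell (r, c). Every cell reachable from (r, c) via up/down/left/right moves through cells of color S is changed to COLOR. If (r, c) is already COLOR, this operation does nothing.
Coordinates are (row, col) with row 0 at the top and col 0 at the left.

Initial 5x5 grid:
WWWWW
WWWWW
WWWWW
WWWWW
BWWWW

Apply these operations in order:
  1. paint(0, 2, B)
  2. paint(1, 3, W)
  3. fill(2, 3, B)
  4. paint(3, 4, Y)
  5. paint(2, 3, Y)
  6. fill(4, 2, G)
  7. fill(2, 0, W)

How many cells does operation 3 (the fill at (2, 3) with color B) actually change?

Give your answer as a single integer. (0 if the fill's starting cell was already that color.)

After op 1 paint(0,2,B):
WWBWW
WWWWW
WWWWW
WWWWW
BWWWW
After op 2 paint(1,3,W):
WWBWW
WWWWW
WWWWW
WWWWW
BWWWW
After op 3 fill(2,3,B) [23 cells changed]:
BBBBB
BBBBB
BBBBB
BBBBB
BBBBB

Answer: 23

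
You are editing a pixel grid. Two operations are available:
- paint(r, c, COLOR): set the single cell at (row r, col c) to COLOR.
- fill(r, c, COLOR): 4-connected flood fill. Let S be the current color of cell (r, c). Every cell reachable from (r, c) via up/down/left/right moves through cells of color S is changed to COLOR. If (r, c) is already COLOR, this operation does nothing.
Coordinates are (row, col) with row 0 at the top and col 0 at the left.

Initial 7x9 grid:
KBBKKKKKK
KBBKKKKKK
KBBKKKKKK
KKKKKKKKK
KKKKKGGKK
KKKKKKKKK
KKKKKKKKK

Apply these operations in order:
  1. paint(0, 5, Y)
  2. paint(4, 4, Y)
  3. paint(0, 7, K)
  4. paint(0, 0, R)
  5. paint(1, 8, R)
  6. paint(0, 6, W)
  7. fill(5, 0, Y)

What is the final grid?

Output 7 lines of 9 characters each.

Answer: RBBYYYWYY
YBBYYYYYR
YBBYYYYYY
YYYYYYYYY
YYYYYGGYY
YYYYYYYYY
YYYYYYYYY

Derivation:
After op 1 paint(0,5,Y):
KBBKKYKKK
KBBKKKKKK
KBBKKKKKK
KKKKKKKKK
KKKKKGGKK
KKKKKKKKK
KKKKKKKKK
After op 2 paint(4,4,Y):
KBBKKYKKK
KBBKKKKKK
KBBKKKKKK
KKKKKKKKK
KKKKYGGKK
KKKKKKKKK
KKKKKKKKK
After op 3 paint(0,7,K):
KBBKKYKKK
KBBKKKKKK
KBBKKKKKK
KKKKKKKKK
KKKKYGGKK
KKKKKKKKK
KKKKKKKKK
After op 4 paint(0,0,R):
RBBKKYKKK
KBBKKKKKK
KBBKKKKKK
KKKKKKKKK
KKKKYGGKK
KKKKKKKKK
KKKKKKKKK
After op 5 paint(1,8,R):
RBBKKYKKK
KBBKKKKKR
KBBKKKKKK
KKKKKKKKK
KKKKYGGKK
KKKKKKKKK
KKKKKKKKK
After op 6 paint(0,6,W):
RBBKKYWKK
KBBKKKKKR
KBBKKKKKK
KKKKKKKKK
KKKKYGGKK
KKKKKKKKK
KKKKKKKKK
After op 7 fill(5,0,Y) [50 cells changed]:
RBBYYYWYY
YBBYYYYYR
YBBYYYYYY
YYYYYYYYY
YYYYYGGYY
YYYYYYYYY
YYYYYYYYY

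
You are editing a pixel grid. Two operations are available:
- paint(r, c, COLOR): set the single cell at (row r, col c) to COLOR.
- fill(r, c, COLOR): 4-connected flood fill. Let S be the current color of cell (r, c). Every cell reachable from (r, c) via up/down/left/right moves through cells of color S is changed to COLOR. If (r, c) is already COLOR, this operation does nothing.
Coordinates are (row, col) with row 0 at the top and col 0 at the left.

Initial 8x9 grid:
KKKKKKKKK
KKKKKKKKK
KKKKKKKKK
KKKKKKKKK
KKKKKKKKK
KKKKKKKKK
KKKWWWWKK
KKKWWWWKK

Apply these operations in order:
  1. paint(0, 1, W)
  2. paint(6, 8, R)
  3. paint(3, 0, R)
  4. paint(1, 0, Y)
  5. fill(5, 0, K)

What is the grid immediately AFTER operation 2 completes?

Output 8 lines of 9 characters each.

Answer: KWKKKKKKK
KKKKKKKKK
KKKKKKKKK
KKKKKKKKK
KKKKKKKKK
KKKKKKKKK
KKKWWWWKR
KKKWWWWKK

Derivation:
After op 1 paint(0,1,W):
KWKKKKKKK
KKKKKKKKK
KKKKKKKKK
KKKKKKKKK
KKKKKKKKK
KKKKKKKKK
KKKWWWWKK
KKKWWWWKK
After op 2 paint(6,8,R):
KWKKKKKKK
KKKKKKKKK
KKKKKKKKK
KKKKKKKKK
KKKKKKKKK
KKKKKKKKK
KKKWWWWKR
KKKWWWWKK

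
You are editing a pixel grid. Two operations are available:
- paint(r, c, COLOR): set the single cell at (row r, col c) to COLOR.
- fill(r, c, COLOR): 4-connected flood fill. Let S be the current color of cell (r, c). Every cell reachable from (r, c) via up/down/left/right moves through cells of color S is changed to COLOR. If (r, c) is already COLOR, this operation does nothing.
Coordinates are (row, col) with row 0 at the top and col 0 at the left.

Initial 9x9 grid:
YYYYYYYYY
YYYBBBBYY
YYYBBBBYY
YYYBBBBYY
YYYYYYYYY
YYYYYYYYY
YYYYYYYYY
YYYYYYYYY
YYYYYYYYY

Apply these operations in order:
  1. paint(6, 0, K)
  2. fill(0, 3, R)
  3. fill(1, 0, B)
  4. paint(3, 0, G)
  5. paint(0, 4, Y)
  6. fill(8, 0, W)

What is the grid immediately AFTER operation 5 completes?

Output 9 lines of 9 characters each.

After op 1 paint(6,0,K):
YYYYYYYYY
YYYBBBBYY
YYYBBBBYY
YYYBBBBYY
YYYYYYYYY
YYYYYYYYY
KYYYYYYYY
YYYYYYYYY
YYYYYYYYY
After op 2 fill(0,3,R) [68 cells changed]:
RRRRRRRRR
RRRBBBBRR
RRRBBBBRR
RRRBBBBRR
RRRRRRRRR
RRRRRRRRR
KRRRRRRRR
RRRRRRRRR
RRRRRRRRR
After op 3 fill(1,0,B) [68 cells changed]:
BBBBBBBBB
BBBBBBBBB
BBBBBBBBB
BBBBBBBBB
BBBBBBBBB
BBBBBBBBB
KBBBBBBBB
BBBBBBBBB
BBBBBBBBB
After op 4 paint(3,0,G):
BBBBBBBBB
BBBBBBBBB
BBBBBBBBB
GBBBBBBBB
BBBBBBBBB
BBBBBBBBB
KBBBBBBBB
BBBBBBBBB
BBBBBBBBB
After op 5 paint(0,4,Y):
BBBBYBBBB
BBBBBBBBB
BBBBBBBBB
GBBBBBBBB
BBBBBBBBB
BBBBBBBBB
KBBBBBBBB
BBBBBBBBB
BBBBBBBBB

Answer: BBBBYBBBB
BBBBBBBBB
BBBBBBBBB
GBBBBBBBB
BBBBBBBBB
BBBBBBBBB
KBBBBBBBB
BBBBBBBBB
BBBBBBBBB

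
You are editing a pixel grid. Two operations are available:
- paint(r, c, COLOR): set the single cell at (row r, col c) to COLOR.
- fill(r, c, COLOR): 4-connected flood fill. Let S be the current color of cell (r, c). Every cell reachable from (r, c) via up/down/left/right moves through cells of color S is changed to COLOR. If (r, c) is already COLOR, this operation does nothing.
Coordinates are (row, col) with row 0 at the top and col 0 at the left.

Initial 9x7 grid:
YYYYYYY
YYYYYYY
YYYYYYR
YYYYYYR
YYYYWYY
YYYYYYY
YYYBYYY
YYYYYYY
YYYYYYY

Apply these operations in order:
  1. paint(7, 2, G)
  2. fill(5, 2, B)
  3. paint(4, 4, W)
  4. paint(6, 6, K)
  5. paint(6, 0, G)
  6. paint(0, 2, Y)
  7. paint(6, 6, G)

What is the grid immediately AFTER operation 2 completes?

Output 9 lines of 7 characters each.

Answer: BBBBBBB
BBBBBBB
BBBBBBR
BBBBBBR
BBBBWBB
BBBBBBB
BBBBBBB
BBGBBBB
BBBBBBB

Derivation:
After op 1 paint(7,2,G):
YYYYYYY
YYYYYYY
YYYYYYR
YYYYYYR
YYYYWYY
YYYYYYY
YYYBYYY
YYGYYYY
YYYYYYY
After op 2 fill(5,2,B) [58 cells changed]:
BBBBBBB
BBBBBBB
BBBBBBR
BBBBBBR
BBBBWBB
BBBBBBB
BBBBBBB
BBGBBBB
BBBBBBB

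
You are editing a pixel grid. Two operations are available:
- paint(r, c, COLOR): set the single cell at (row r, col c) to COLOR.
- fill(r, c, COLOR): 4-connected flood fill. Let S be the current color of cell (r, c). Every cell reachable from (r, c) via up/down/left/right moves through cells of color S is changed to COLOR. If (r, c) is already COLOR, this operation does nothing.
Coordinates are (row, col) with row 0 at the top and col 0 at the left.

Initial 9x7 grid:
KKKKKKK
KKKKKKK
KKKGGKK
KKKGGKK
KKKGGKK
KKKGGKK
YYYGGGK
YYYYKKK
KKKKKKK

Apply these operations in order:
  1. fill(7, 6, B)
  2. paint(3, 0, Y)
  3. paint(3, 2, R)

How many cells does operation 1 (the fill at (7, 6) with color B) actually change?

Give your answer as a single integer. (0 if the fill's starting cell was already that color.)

Answer: 45

Derivation:
After op 1 fill(7,6,B) [45 cells changed]:
BBBBBBB
BBBBBBB
BBBGGBB
BBBGGBB
BBBGGBB
BBBGGBB
YYYGGGB
YYYYBBB
BBBBBBB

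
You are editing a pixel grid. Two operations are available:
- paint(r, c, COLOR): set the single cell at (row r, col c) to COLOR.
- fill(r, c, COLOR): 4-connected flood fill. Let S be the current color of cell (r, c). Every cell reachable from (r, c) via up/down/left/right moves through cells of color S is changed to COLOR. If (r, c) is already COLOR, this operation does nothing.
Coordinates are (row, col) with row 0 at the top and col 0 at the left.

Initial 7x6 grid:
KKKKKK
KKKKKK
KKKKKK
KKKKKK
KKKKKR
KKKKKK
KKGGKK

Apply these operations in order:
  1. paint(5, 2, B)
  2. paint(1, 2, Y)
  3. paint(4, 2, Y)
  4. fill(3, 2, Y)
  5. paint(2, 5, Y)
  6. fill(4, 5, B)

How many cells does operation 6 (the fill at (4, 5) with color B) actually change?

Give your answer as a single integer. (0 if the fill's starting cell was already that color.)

After op 1 paint(5,2,B):
KKKKKK
KKKKKK
KKKKKK
KKKKKK
KKKKKR
KKBKKK
KKGGKK
After op 2 paint(1,2,Y):
KKKKKK
KKYKKK
KKKKKK
KKKKKK
KKKKKR
KKBKKK
KKGGKK
After op 3 paint(4,2,Y):
KKKKKK
KKYKKK
KKKKKK
KKKKKK
KKYKKR
KKBKKK
KKGGKK
After op 4 fill(3,2,Y) [36 cells changed]:
YYYYYY
YYYYYY
YYYYYY
YYYYYY
YYYYYR
YYBYYY
YYGGYY
After op 5 paint(2,5,Y):
YYYYYY
YYYYYY
YYYYYY
YYYYYY
YYYYYR
YYBYYY
YYGGYY
After op 6 fill(4,5,B) [1 cells changed]:
YYYYYY
YYYYYY
YYYYYY
YYYYYY
YYYYYB
YYBYYY
YYGGYY

Answer: 1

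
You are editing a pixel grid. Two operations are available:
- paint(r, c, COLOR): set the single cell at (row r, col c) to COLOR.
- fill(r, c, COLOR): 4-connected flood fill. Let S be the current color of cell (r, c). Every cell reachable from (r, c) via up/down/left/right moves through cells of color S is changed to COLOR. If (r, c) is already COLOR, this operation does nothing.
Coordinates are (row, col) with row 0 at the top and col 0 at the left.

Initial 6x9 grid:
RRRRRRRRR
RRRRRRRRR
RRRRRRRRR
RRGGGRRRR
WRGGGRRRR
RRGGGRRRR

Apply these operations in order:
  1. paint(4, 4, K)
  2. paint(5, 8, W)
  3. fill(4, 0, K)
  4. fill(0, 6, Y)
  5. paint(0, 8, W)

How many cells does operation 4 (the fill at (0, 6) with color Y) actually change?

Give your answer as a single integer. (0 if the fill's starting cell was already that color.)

After op 1 paint(4,4,K):
RRRRRRRRR
RRRRRRRRR
RRRRRRRRR
RRGGGRRRR
WRGGKRRRR
RRGGGRRRR
After op 2 paint(5,8,W):
RRRRRRRRR
RRRRRRRRR
RRRRRRRRR
RRGGGRRRR
WRGGKRRRR
RRGGGRRRW
After op 3 fill(4,0,K) [1 cells changed]:
RRRRRRRRR
RRRRRRRRR
RRRRRRRRR
RRGGGRRRR
KRGGKRRRR
RRGGGRRRW
After op 4 fill(0,6,Y) [43 cells changed]:
YYYYYYYYY
YYYYYYYYY
YYYYYYYYY
YYGGGYYYY
KYGGKYYYY
YYGGGYYYW

Answer: 43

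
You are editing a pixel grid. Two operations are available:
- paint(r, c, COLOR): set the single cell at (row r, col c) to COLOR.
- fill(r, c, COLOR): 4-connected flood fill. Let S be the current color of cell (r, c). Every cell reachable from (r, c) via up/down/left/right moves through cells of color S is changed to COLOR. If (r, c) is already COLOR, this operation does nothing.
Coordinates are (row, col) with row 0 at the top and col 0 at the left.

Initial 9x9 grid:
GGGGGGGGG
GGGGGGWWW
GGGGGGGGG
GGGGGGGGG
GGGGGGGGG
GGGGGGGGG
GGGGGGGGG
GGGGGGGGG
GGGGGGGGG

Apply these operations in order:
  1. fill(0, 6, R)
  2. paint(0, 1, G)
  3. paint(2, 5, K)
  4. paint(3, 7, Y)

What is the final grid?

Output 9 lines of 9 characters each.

After op 1 fill(0,6,R) [78 cells changed]:
RRRRRRRRR
RRRRRRWWW
RRRRRRRRR
RRRRRRRRR
RRRRRRRRR
RRRRRRRRR
RRRRRRRRR
RRRRRRRRR
RRRRRRRRR
After op 2 paint(0,1,G):
RGRRRRRRR
RRRRRRWWW
RRRRRRRRR
RRRRRRRRR
RRRRRRRRR
RRRRRRRRR
RRRRRRRRR
RRRRRRRRR
RRRRRRRRR
After op 3 paint(2,5,K):
RGRRRRRRR
RRRRRRWWW
RRRRRKRRR
RRRRRRRRR
RRRRRRRRR
RRRRRRRRR
RRRRRRRRR
RRRRRRRRR
RRRRRRRRR
After op 4 paint(3,7,Y):
RGRRRRRRR
RRRRRRWWW
RRRRRKRRR
RRRRRRRYR
RRRRRRRRR
RRRRRRRRR
RRRRRRRRR
RRRRRRRRR
RRRRRRRRR

Answer: RGRRRRRRR
RRRRRRWWW
RRRRRKRRR
RRRRRRRYR
RRRRRRRRR
RRRRRRRRR
RRRRRRRRR
RRRRRRRRR
RRRRRRRRR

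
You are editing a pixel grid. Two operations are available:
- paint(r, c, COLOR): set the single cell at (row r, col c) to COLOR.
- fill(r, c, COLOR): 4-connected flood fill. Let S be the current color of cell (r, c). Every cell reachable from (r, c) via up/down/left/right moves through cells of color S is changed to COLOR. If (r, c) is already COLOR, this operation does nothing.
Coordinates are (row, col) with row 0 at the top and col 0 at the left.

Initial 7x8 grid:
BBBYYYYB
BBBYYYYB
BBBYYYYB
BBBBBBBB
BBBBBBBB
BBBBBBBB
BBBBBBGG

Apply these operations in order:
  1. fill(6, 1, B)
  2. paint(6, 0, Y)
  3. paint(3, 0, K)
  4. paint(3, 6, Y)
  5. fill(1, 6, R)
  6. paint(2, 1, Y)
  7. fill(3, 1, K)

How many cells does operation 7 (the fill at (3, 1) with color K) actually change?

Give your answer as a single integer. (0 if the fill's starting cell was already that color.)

After op 1 fill(6,1,B) [0 cells changed]:
BBBYYYYB
BBBYYYYB
BBBYYYYB
BBBBBBBB
BBBBBBBB
BBBBBBBB
BBBBBBGG
After op 2 paint(6,0,Y):
BBBYYYYB
BBBYYYYB
BBBYYYYB
BBBBBBBB
BBBBBBBB
BBBBBBBB
YBBBBBGG
After op 3 paint(3,0,K):
BBBYYYYB
BBBYYYYB
BBBYYYYB
KBBBBBBB
BBBBBBBB
BBBBBBBB
YBBBBBGG
After op 4 paint(3,6,Y):
BBBYYYYB
BBBYYYYB
BBBYYYYB
KBBBBBYB
BBBBBBBB
BBBBBBBB
YBBBBBGG
After op 5 fill(1,6,R) [13 cells changed]:
BBBRRRRB
BBBRRRRB
BBBRRRRB
KBBBBBRB
BBBBBBBB
BBBBBBBB
YBBBBBGG
After op 6 paint(2,1,Y):
BBBRRRRB
BBBRRRRB
BYBRRRRB
KBBBBBRB
BBBBBBBB
BBBBBBBB
YBBBBBGG
After op 7 fill(3,1,K) [38 cells changed]:
KKKRRRRK
KKKRRRRK
KYKRRRRK
KKKKKKRK
KKKKKKKK
KKKKKKKK
YKKKKKGG

Answer: 38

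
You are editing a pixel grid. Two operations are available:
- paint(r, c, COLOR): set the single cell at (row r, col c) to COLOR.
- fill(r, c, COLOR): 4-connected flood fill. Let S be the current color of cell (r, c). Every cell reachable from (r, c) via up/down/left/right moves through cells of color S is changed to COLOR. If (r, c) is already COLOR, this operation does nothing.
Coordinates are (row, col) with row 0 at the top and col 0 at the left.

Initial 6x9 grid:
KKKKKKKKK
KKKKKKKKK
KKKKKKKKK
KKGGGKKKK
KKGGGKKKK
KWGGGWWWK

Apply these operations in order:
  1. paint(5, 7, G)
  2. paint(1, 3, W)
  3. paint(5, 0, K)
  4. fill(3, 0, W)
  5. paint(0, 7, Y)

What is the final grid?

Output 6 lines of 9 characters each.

Answer: WWWWWWWYW
WWWWWWWWW
WWWWWWWWW
WWGGGWWWW
WWGGGWWWW
WWGGGWWGW

Derivation:
After op 1 paint(5,7,G):
KKKKKKKKK
KKKKKKKKK
KKKKKKKKK
KKGGGKKKK
KKGGGKKKK
KWGGGWWGK
After op 2 paint(1,3,W):
KKKKKKKKK
KKKWKKKKK
KKKKKKKKK
KKGGGKKKK
KKGGGKKKK
KWGGGWWGK
After op 3 paint(5,0,K):
KKKKKKKKK
KKKWKKKKK
KKKKKKKKK
KKGGGKKKK
KKGGGKKKK
KWGGGWWGK
After op 4 fill(3,0,W) [40 cells changed]:
WWWWWWWWW
WWWWWWWWW
WWWWWWWWW
WWGGGWWWW
WWGGGWWWW
WWGGGWWGW
After op 5 paint(0,7,Y):
WWWWWWWYW
WWWWWWWWW
WWWWWWWWW
WWGGGWWWW
WWGGGWWWW
WWGGGWWGW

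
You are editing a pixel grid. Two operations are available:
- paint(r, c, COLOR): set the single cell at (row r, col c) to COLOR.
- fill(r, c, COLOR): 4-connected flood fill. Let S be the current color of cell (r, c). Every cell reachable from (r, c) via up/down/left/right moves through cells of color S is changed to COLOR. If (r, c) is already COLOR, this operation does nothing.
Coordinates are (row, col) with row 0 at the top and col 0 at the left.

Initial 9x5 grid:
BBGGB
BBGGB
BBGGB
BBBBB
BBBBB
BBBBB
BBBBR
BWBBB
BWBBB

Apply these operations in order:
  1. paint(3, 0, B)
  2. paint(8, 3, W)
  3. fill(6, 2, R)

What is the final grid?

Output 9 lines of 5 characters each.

After op 1 paint(3,0,B):
BBGGB
BBGGB
BBGGB
BBBBB
BBBBB
BBBBB
BBBBR
BWBBB
BWBBB
After op 2 paint(8,3,W):
BBGGB
BBGGB
BBGGB
BBBBB
BBBBB
BBBBB
BBBBR
BWBBB
BWBWB
After op 3 fill(6,2,R) [35 cells changed]:
RRGGR
RRGGR
RRGGR
RRRRR
RRRRR
RRRRR
RRRRR
RWRRR
RWRWR

Answer: RRGGR
RRGGR
RRGGR
RRRRR
RRRRR
RRRRR
RRRRR
RWRRR
RWRWR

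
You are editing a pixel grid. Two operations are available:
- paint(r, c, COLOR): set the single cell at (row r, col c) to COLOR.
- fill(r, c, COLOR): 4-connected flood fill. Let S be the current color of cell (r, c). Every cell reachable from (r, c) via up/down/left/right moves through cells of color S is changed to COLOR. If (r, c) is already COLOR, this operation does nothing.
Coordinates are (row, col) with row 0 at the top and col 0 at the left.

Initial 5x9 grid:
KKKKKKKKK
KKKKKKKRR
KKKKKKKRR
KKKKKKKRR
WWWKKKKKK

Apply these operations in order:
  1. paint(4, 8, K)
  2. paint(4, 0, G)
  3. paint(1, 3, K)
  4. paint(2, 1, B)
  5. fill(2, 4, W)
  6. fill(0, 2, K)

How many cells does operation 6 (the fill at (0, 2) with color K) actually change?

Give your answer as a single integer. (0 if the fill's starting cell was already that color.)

Answer: 37

Derivation:
After op 1 paint(4,8,K):
KKKKKKKKK
KKKKKKKRR
KKKKKKKRR
KKKKKKKRR
WWWKKKKKK
After op 2 paint(4,0,G):
KKKKKKKKK
KKKKKKKRR
KKKKKKKRR
KKKKKKKRR
GWWKKKKKK
After op 3 paint(1,3,K):
KKKKKKKKK
KKKKKKKRR
KKKKKKKRR
KKKKKKKRR
GWWKKKKKK
After op 4 paint(2,1,B):
KKKKKKKKK
KKKKKKKRR
KBKKKKKRR
KKKKKKKRR
GWWKKKKKK
After op 5 fill(2,4,W) [35 cells changed]:
WWWWWWWWW
WWWWWWWRR
WBWWWWWRR
WWWWWWWRR
GWWWWWWWW
After op 6 fill(0,2,K) [37 cells changed]:
KKKKKKKKK
KKKKKKKRR
KBKKKKKRR
KKKKKKKRR
GKKKKKKKK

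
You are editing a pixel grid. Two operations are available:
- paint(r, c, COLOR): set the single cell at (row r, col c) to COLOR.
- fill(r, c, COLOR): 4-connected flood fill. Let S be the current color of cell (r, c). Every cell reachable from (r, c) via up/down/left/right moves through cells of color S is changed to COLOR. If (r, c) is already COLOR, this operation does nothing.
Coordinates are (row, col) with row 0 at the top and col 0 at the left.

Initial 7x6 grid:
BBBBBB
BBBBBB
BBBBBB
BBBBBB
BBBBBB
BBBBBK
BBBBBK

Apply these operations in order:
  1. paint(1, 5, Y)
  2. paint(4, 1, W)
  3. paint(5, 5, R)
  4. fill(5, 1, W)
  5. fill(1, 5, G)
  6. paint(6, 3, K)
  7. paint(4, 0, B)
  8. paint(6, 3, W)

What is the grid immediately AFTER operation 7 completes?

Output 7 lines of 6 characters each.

Answer: WWWWWW
WWWWWG
WWWWWW
WWWWWW
BWWWWW
WWWWWR
WWWKWK

Derivation:
After op 1 paint(1,5,Y):
BBBBBB
BBBBBY
BBBBBB
BBBBBB
BBBBBB
BBBBBK
BBBBBK
After op 2 paint(4,1,W):
BBBBBB
BBBBBY
BBBBBB
BBBBBB
BWBBBB
BBBBBK
BBBBBK
After op 3 paint(5,5,R):
BBBBBB
BBBBBY
BBBBBB
BBBBBB
BWBBBB
BBBBBR
BBBBBK
After op 4 fill(5,1,W) [38 cells changed]:
WWWWWW
WWWWWY
WWWWWW
WWWWWW
WWWWWW
WWWWWR
WWWWWK
After op 5 fill(1,5,G) [1 cells changed]:
WWWWWW
WWWWWG
WWWWWW
WWWWWW
WWWWWW
WWWWWR
WWWWWK
After op 6 paint(6,3,K):
WWWWWW
WWWWWG
WWWWWW
WWWWWW
WWWWWW
WWWWWR
WWWKWK
After op 7 paint(4,0,B):
WWWWWW
WWWWWG
WWWWWW
WWWWWW
BWWWWW
WWWWWR
WWWKWK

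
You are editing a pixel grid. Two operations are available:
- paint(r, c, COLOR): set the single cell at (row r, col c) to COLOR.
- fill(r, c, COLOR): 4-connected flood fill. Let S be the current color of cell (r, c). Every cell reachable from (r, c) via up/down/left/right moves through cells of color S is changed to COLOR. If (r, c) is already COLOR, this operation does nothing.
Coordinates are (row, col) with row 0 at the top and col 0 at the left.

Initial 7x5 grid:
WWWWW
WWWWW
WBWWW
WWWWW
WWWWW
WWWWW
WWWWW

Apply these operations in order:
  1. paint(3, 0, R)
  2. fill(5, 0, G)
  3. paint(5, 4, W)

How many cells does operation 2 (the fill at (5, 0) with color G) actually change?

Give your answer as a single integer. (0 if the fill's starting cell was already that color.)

Answer: 33

Derivation:
After op 1 paint(3,0,R):
WWWWW
WWWWW
WBWWW
RWWWW
WWWWW
WWWWW
WWWWW
After op 2 fill(5,0,G) [33 cells changed]:
GGGGG
GGGGG
GBGGG
RGGGG
GGGGG
GGGGG
GGGGG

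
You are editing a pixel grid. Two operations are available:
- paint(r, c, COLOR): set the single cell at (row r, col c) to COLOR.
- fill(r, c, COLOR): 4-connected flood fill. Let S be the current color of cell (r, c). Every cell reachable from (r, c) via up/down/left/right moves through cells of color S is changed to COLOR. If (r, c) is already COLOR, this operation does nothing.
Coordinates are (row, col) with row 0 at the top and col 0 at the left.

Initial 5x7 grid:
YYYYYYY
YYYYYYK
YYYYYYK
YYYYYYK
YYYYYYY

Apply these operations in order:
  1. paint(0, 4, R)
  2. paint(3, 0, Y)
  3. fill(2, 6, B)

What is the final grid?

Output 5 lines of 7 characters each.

After op 1 paint(0,4,R):
YYYYRYY
YYYYYYK
YYYYYYK
YYYYYYK
YYYYYYY
After op 2 paint(3,0,Y):
YYYYRYY
YYYYYYK
YYYYYYK
YYYYYYK
YYYYYYY
After op 3 fill(2,6,B) [3 cells changed]:
YYYYRYY
YYYYYYB
YYYYYYB
YYYYYYB
YYYYYYY

Answer: YYYYRYY
YYYYYYB
YYYYYYB
YYYYYYB
YYYYYYY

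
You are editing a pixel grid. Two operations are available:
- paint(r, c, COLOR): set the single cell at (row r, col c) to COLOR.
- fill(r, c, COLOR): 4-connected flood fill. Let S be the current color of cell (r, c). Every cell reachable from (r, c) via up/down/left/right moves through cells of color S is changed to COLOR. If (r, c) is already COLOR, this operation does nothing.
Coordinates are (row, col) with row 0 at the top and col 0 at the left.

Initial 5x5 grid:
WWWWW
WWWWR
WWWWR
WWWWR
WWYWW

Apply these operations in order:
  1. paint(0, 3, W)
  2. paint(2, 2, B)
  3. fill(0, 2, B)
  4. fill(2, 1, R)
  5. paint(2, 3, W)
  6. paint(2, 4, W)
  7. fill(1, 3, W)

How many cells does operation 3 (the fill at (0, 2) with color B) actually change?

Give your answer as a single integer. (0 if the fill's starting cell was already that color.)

Answer: 20

Derivation:
After op 1 paint(0,3,W):
WWWWW
WWWWR
WWWWR
WWWWR
WWYWW
After op 2 paint(2,2,B):
WWWWW
WWWWR
WWBWR
WWWWR
WWYWW
After op 3 fill(0,2,B) [20 cells changed]:
BBBBB
BBBBR
BBBBR
BBBBR
BBYBB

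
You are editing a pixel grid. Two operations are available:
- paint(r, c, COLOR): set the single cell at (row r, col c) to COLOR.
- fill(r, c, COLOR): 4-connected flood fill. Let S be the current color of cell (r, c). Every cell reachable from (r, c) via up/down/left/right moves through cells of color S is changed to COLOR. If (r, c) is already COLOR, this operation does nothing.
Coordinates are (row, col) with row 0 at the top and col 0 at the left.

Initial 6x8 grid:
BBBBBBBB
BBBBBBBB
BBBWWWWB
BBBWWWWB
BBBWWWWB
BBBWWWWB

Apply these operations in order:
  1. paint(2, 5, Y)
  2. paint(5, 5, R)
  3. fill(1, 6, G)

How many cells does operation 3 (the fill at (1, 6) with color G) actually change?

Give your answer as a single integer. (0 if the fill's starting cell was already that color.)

After op 1 paint(2,5,Y):
BBBBBBBB
BBBBBBBB
BBBWWYWB
BBBWWWWB
BBBWWWWB
BBBWWWWB
After op 2 paint(5,5,R):
BBBBBBBB
BBBBBBBB
BBBWWYWB
BBBWWWWB
BBBWWWWB
BBBWWRWB
After op 3 fill(1,6,G) [32 cells changed]:
GGGGGGGG
GGGGGGGG
GGGWWYWG
GGGWWWWG
GGGWWWWG
GGGWWRWG

Answer: 32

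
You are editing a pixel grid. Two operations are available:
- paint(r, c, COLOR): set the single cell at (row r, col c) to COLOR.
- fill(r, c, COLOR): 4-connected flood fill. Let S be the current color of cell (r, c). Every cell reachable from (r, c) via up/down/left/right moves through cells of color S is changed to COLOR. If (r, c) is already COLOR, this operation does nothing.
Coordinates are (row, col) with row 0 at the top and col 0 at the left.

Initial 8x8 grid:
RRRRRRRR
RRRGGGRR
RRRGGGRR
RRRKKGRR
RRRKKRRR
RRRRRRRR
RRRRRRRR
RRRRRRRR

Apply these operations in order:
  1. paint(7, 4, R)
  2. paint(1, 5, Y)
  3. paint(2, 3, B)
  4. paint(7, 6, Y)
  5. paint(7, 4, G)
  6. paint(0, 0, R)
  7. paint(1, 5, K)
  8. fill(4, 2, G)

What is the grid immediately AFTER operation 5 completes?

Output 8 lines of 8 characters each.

After op 1 paint(7,4,R):
RRRRRRRR
RRRGGGRR
RRRGGGRR
RRRKKGRR
RRRKKRRR
RRRRRRRR
RRRRRRRR
RRRRRRRR
After op 2 paint(1,5,Y):
RRRRRRRR
RRRGGYRR
RRRGGGRR
RRRKKGRR
RRRKKRRR
RRRRRRRR
RRRRRRRR
RRRRRRRR
After op 3 paint(2,3,B):
RRRRRRRR
RRRGGYRR
RRRBGGRR
RRRKKGRR
RRRKKRRR
RRRRRRRR
RRRRRRRR
RRRRRRRR
After op 4 paint(7,6,Y):
RRRRRRRR
RRRGGYRR
RRRBGGRR
RRRKKGRR
RRRKKRRR
RRRRRRRR
RRRRRRRR
RRRRRRYR
After op 5 paint(7,4,G):
RRRRRRRR
RRRGGYRR
RRRBGGRR
RRRKKGRR
RRRKKRRR
RRRRRRRR
RRRRRRRR
RRRRGRYR

Answer: RRRRRRRR
RRRGGYRR
RRRBGGRR
RRRKKGRR
RRRKKRRR
RRRRRRRR
RRRRRRRR
RRRRGRYR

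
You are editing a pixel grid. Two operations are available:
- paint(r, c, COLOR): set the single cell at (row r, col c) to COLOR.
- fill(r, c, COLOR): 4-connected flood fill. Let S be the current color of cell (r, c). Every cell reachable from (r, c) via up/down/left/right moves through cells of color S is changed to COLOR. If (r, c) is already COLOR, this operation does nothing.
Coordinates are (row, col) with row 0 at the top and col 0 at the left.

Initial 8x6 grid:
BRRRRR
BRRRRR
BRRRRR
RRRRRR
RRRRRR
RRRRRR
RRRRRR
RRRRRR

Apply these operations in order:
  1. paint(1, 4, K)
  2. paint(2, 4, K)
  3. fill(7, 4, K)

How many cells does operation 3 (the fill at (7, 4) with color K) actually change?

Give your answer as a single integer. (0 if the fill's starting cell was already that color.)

Answer: 43

Derivation:
After op 1 paint(1,4,K):
BRRRRR
BRRRKR
BRRRRR
RRRRRR
RRRRRR
RRRRRR
RRRRRR
RRRRRR
After op 2 paint(2,4,K):
BRRRRR
BRRRKR
BRRRKR
RRRRRR
RRRRRR
RRRRRR
RRRRRR
RRRRRR
After op 3 fill(7,4,K) [43 cells changed]:
BKKKKK
BKKKKK
BKKKKK
KKKKKK
KKKKKK
KKKKKK
KKKKKK
KKKKKK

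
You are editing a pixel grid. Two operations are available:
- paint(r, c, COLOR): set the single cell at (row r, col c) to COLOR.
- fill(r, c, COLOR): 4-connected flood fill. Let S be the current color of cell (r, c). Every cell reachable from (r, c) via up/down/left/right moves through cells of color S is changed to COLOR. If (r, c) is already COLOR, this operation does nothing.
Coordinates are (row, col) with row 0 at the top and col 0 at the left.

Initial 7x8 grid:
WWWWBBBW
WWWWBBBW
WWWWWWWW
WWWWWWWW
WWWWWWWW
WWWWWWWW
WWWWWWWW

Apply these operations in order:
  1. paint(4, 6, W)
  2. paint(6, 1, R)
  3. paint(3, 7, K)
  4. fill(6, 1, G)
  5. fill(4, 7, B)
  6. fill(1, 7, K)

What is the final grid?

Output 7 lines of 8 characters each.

Answer: KKKKKKKK
KKKKKKKK
KKKKKKKK
KKKKKKKK
KKKKKKKK
KKKKKKKK
KGKKKKKK

Derivation:
After op 1 paint(4,6,W):
WWWWBBBW
WWWWBBBW
WWWWWWWW
WWWWWWWW
WWWWWWWW
WWWWWWWW
WWWWWWWW
After op 2 paint(6,1,R):
WWWWBBBW
WWWWBBBW
WWWWWWWW
WWWWWWWW
WWWWWWWW
WWWWWWWW
WRWWWWWW
After op 3 paint(3,7,K):
WWWWBBBW
WWWWBBBW
WWWWWWWW
WWWWWWWK
WWWWWWWW
WWWWWWWW
WRWWWWWW
After op 4 fill(6,1,G) [1 cells changed]:
WWWWBBBW
WWWWBBBW
WWWWWWWW
WWWWWWWK
WWWWWWWW
WWWWWWWW
WGWWWWWW
After op 5 fill(4,7,B) [48 cells changed]:
BBBBBBBB
BBBBBBBB
BBBBBBBB
BBBBBBBK
BBBBBBBB
BBBBBBBB
BGBBBBBB
After op 6 fill(1,7,K) [54 cells changed]:
KKKKKKKK
KKKKKKKK
KKKKKKKK
KKKKKKKK
KKKKKKKK
KKKKKKKK
KGKKKKKK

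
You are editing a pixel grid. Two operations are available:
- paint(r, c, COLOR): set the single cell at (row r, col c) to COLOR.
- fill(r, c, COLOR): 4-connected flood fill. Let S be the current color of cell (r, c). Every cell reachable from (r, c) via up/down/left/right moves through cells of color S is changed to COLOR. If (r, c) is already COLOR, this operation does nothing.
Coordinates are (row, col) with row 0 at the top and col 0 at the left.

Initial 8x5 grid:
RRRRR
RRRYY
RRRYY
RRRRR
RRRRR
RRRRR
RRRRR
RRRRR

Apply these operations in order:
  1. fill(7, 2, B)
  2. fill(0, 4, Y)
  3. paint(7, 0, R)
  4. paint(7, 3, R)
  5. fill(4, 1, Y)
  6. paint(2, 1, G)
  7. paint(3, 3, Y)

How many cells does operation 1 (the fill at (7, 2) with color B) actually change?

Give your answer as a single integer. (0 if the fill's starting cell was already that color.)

After op 1 fill(7,2,B) [36 cells changed]:
BBBBB
BBBYY
BBBYY
BBBBB
BBBBB
BBBBB
BBBBB
BBBBB

Answer: 36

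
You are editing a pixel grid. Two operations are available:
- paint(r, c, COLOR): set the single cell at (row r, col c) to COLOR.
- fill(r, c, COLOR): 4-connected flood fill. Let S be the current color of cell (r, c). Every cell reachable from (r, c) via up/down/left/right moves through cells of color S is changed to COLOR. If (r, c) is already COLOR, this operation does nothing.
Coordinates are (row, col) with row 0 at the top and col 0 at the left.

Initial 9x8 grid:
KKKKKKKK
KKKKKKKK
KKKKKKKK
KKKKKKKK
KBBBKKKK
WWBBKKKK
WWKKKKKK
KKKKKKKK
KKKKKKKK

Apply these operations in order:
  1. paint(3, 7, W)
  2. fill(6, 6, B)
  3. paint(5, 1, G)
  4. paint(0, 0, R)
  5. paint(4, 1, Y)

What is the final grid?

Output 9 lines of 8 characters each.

Answer: RBBBBBBB
BBBBBBBB
BBBBBBBB
BBBBBBBW
BYBBBBBB
WGBBBBBB
WWBBBBBB
BBBBBBBB
BBBBBBBB

Derivation:
After op 1 paint(3,7,W):
KKKKKKKK
KKKKKKKK
KKKKKKKK
KKKKKKKW
KBBBKKKK
WWBBKKKK
WWKKKKKK
KKKKKKKK
KKKKKKKK
After op 2 fill(6,6,B) [62 cells changed]:
BBBBBBBB
BBBBBBBB
BBBBBBBB
BBBBBBBW
BBBBBBBB
WWBBBBBB
WWBBBBBB
BBBBBBBB
BBBBBBBB
After op 3 paint(5,1,G):
BBBBBBBB
BBBBBBBB
BBBBBBBB
BBBBBBBW
BBBBBBBB
WGBBBBBB
WWBBBBBB
BBBBBBBB
BBBBBBBB
After op 4 paint(0,0,R):
RBBBBBBB
BBBBBBBB
BBBBBBBB
BBBBBBBW
BBBBBBBB
WGBBBBBB
WWBBBBBB
BBBBBBBB
BBBBBBBB
After op 5 paint(4,1,Y):
RBBBBBBB
BBBBBBBB
BBBBBBBB
BBBBBBBW
BYBBBBBB
WGBBBBBB
WWBBBBBB
BBBBBBBB
BBBBBBBB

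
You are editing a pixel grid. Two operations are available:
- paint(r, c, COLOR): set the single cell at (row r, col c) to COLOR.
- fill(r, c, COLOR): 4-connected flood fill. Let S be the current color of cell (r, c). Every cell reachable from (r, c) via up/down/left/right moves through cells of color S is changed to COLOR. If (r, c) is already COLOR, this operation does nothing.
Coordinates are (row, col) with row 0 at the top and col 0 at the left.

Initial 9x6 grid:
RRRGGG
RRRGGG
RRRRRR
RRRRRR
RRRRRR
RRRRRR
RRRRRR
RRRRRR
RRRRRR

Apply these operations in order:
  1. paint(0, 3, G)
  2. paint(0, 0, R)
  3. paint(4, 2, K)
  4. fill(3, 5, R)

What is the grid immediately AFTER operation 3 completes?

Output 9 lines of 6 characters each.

After op 1 paint(0,3,G):
RRRGGG
RRRGGG
RRRRRR
RRRRRR
RRRRRR
RRRRRR
RRRRRR
RRRRRR
RRRRRR
After op 2 paint(0,0,R):
RRRGGG
RRRGGG
RRRRRR
RRRRRR
RRRRRR
RRRRRR
RRRRRR
RRRRRR
RRRRRR
After op 3 paint(4,2,K):
RRRGGG
RRRGGG
RRRRRR
RRRRRR
RRKRRR
RRRRRR
RRRRRR
RRRRRR
RRRRRR

Answer: RRRGGG
RRRGGG
RRRRRR
RRRRRR
RRKRRR
RRRRRR
RRRRRR
RRRRRR
RRRRRR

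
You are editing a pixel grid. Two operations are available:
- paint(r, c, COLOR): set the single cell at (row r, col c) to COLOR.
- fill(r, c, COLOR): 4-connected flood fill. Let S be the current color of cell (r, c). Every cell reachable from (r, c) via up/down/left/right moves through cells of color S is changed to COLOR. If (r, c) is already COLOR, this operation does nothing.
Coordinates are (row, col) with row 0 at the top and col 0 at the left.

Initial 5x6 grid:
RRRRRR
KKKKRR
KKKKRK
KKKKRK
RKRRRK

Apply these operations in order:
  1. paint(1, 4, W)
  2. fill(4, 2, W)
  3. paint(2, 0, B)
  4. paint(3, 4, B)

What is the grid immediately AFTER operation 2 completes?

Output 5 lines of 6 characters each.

Answer: RRRRRR
KKKKWR
KKKKWK
KKKKWK
RKWWWK

Derivation:
After op 1 paint(1,4,W):
RRRRRR
KKKKWR
KKKKRK
KKKKRK
RKRRRK
After op 2 fill(4,2,W) [5 cells changed]:
RRRRRR
KKKKWR
KKKKWK
KKKKWK
RKWWWK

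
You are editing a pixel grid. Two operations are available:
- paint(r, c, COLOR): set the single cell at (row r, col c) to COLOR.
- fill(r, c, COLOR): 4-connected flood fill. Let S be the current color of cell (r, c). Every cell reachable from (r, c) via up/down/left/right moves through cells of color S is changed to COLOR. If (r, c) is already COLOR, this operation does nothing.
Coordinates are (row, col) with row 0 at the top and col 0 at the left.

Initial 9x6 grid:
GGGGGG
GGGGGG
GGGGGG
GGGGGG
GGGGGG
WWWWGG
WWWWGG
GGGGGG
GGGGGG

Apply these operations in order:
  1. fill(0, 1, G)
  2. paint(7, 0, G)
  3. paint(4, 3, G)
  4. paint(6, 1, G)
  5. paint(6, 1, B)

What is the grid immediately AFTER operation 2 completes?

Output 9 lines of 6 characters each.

After op 1 fill(0,1,G) [0 cells changed]:
GGGGGG
GGGGGG
GGGGGG
GGGGGG
GGGGGG
WWWWGG
WWWWGG
GGGGGG
GGGGGG
After op 2 paint(7,0,G):
GGGGGG
GGGGGG
GGGGGG
GGGGGG
GGGGGG
WWWWGG
WWWWGG
GGGGGG
GGGGGG

Answer: GGGGGG
GGGGGG
GGGGGG
GGGGGG
GGGGGG
WWWWGG
WWWWGG
GGGGGG
GGGGGG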